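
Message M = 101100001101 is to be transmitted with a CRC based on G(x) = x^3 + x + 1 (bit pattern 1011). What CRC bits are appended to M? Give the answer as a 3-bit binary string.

Append 3 zeros: 101100001101000. Divide by 1011 (XOR where the leading bit is 1):
  pos 0: 1011 XOR 1011 = 0000
  pos 8: 1101 XOR 1011 = 0110
  pos 9: 1100 XOR 1011 = 0111
  pos 10: 1110 XOR 1011 = 0101
  pos 11: 1010 XOR 1011 = 0001
Remainder (last 3 bits) = 001. This is the CRC / FCS.

001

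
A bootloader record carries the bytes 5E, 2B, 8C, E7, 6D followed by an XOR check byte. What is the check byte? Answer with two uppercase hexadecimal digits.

XOR the bytes together:
  start with 0x5E
  0x5E ⊕ 0x2B = 0x75
  0x75 ⊕ 0x8C = 0xF9
  0xF9 ⊕ 0xE7 = 0x1E
  0x1E ⊕ 0x6D = 0x73

73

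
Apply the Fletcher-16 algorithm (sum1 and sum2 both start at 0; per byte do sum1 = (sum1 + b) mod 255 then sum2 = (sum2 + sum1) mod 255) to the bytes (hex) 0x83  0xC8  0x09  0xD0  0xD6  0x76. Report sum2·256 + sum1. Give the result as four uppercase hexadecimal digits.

Running sums (mod 255):
  after byte 0 (0x83): sum1=131, sum2=131
  after byte 1 (0xC8): sum1=76, sum2=207
  after byte 2 (0x09): sum1=85, sum2=37
  after byte 3 (0xD0): sum1=38, sum2=75
  after byte 4 (0xD6): sum1=252, sum2=72
  after byte 5 (0x76): sum1=115, sum2=187
Checksum = sum2·256 + sum1 = 187·256 + 115 = 47987 = 0xBB73.

BB73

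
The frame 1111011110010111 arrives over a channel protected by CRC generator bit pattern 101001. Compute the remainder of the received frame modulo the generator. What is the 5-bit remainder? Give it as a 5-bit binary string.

Modulo-2 division of 1111011110010111 by 101001:
  pos 0: 111101 XOR 101001 = 010100
  pos 1: 101001 XOR 101001 = 000000
  pos 7: 110010 XOR 101001 = 011011
  pos 8: 110111 XOR 101001 = 011110
  pos 9: 111101 XOR 101001 = 010100
  pos 10: 101001 XOR 101001 = 000000
Remainder = 00000 (zero — the frame passes the CRC check).

00000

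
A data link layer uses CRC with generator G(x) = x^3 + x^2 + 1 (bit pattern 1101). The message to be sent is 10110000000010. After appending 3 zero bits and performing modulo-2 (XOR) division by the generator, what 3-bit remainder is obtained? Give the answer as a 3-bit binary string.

Append 3 zeros: 10110000000010000. Divide by 1101 (XOR where the leading bit is 1):
  pos 0: 1011 XOR 1101 = 0110
  pos 1: 1100 XOR 1101 = 0001
  pos 4: 1000 XOR 1101 = 0101
  pos 5: 1010 XOR 1101 = 0111
  pos 6: 1110 XOR 1101 = 0011
  pos 8: 1100 XOR 1101 = 0001
  pos 11: 1100 XOR 1101 = 0001
Remainder (last 3 bits) = 100. This is the CRC / FCS.

100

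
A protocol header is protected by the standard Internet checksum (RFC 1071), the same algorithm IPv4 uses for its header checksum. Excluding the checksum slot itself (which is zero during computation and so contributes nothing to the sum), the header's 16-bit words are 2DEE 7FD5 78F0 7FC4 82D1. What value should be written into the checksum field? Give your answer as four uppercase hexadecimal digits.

D6B5

One's-complement addition (fold any carry out of bit 15 back into bit 0):
  0x2DEE + 0x7FD5 = 0x0ADC3
  0xADC3 + 0x78F0 = 0x126B3 → wrap carry → 0x26B4
  0x26B4 + 0x7FC4 = 0x0A678
  0xA678 + 0x82D1 = 0x12949 → wrap carry → 0x294A
One's-complement sum = 0x294A.
Checksum = ~0x294A & 0xFFFF = 0xD6B5.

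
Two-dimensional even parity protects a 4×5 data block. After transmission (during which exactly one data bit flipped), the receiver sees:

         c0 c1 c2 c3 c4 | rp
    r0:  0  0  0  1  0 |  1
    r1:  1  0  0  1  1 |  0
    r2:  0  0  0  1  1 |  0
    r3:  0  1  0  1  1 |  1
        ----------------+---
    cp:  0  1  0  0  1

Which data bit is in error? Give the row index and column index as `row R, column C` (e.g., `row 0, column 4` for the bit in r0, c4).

row 1, column 0

Recompute each row's even parity and compare to rp:
  r0: data parity 1, sent rp 1 → ok
  r1: data parity 1, sent rp 0 → mismatch
  r2: data parity 0, sent rp 0 → ok
  r3: data parity 1, sent rp 1 → ok
Recompute each column's even parity and compare to cp:
  c0: data parity 1, sent cp 0 → mismatch
  c1: data parity 1, sent cp 1 → ok
  c2: data parity 0, sent cp 0 → ok
  c3: data parity 0, sent cp 0 → ok
  c4: data parity 1, sent cp 1 → ok
Exactly one row (r1) and one column (c0) fail → the flipped bit is at their intersection.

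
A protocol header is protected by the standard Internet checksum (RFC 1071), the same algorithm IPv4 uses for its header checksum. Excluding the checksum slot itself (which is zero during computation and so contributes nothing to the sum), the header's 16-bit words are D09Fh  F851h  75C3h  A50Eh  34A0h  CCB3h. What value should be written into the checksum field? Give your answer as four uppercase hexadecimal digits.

One's-complement addition (fold any carry out of bit 15 back into bit 0):
  0xD09F + 0xF851 = 0x1C8F0 → wrap carry → 0xC8F1
  0xC8F1 + 0x75C3 = 0x13EB4 → wrap carry → 0x3EB5
  0x3EB5 + 0xA50E = 0x0E3C3
  0xE3C3 + 0x34A0 = 0x11863 → wrap carry → 0x1864
  0x1864 + 0xCCB3 = 0x0E517
One's-complement sum = 0xE517.
Checksum = ~0xE517 & 0xFFFF = 0x1AE8.

1AE8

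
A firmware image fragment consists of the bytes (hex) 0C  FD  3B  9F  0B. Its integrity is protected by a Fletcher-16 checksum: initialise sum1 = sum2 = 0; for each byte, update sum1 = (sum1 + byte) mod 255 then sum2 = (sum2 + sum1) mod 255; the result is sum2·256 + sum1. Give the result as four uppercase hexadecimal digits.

Running sums (mod 255):
  after byte 0 (0C): sum1=12, sum2=12
  after byte 1 (FD): sum1=10, sum2=22
  after byte 2 (3B): sum1=69, sum2=91
  after byte 3 (9F): sum1=228, sum2=64
  after byte 4 (0B): sum1=239, sum2=48
Checksum = sum2·256 + sum1 = 48·256 + 239 = 12527 = 0x30EF.

30EF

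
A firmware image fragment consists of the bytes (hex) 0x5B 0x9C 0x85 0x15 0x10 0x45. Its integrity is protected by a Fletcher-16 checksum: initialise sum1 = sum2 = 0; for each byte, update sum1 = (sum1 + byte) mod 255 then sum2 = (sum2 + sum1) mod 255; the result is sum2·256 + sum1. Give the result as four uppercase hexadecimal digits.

Running sums (mod 255):
  after byte 0 (0x5B): sum1=91, sum2=91
  after byte 1 (0x9C): sum1=247, sum2=83
  after byte 2 (0x85): sum1=125, sum2=208
  after byte 3 (0x15): sum1=146, sum2=99
  after byte 4 (0x10): sum1=162, sum2=6
  after byte 5 (0x45): sum1=231, sum2=237
Checksum = sum2·256 + sum1 = 237·256 + 231 = 60903 = 0xEDE7.

EDE7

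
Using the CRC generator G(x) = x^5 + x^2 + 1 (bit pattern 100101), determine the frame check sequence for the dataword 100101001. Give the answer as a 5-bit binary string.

Append 5 zeros: 10010100100000. Divide by 100101 (XOR where the leading bit is 1):
  pos 0: 100101 XOR 100101 = 000000
  pos 8: 100000 XOR 100101 = 000101
Remainder (last 5 bits) = 00101. This is the CRC / FCS.

00101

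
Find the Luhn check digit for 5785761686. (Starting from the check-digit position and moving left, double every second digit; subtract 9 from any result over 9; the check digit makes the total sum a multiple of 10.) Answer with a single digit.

Partial digits right→left: 6 8 6 1 6 7 5 8 7 5
Double every second digit counting from the check-digit position (so the 1st, 3rd, 5th, ... of the partial from the right).
  doubled (with −9 where >9): 3 3 3 1 5 → sum 15
  kept as-is: 8 1 7 8 5 → sum 29
Total = 15 + 29 = 44.
Check digit = (10 − (44 mod 10)) mod 10 = 6.

6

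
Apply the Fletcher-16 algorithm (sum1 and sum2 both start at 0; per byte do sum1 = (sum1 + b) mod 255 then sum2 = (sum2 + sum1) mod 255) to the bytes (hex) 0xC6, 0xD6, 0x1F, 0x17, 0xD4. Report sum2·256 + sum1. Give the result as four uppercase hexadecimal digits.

Running sums (mod 255):
  after byte 0 (0xC6): sum1=198, sum2=198
  after byte 1 (0xD6): sum1=157, sum2=100
  after byte 2 (0x1F): sum1=188, sum2=33
  after byte 3 (0x17): sum1=211, sum2=244
  after byte 4 (0xD4): sum1=168, sum2=157
Checksum = sum2·256 + sum1 = 157·256 + 168 = 40360 = 0x9DA8.

9DA8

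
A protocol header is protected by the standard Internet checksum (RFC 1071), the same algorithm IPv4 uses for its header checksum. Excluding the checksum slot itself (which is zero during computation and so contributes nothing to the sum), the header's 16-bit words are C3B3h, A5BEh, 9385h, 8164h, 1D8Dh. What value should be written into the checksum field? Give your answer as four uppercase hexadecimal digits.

One's-complement addition (fold any carry out of bit 15 back into bit 0):
  0xC3B3 + 0xA5BE = 0x16971 → wrap carry → 0x6972
  0x6972 + 0x9385 = 0x0FCF7
  0xFCF7 + 0x8164 = 0x17E5B → wrap carry → 0x7E5C
  0x7E5C + 0x1D8D = 0x09BE9
One's-complement sum = 0x9BE9.
Checksum = ~0x9BE9 & 0xFFFF = 0x6416.

6416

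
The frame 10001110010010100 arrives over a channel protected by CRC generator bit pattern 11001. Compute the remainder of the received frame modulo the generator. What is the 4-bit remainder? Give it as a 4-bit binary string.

1100

Modulo-2 division of 10001110010010100 by 11001:
  pos 0: 10001 XOR 11001 = 01000
  pos 1: 10001 XOR 11001 = 01000
  pos 2: 10001 XOR 11001 = 01000
  pos 3: 10000 XOR 11001 = 01001
  pos 4: 10010 XOR 11001 = 01011
  pos 5: 10111 XOR 11001 = 01110
  pos 6: 11100 XOR 11001 = 00101
  pos 8: 10101 XOR 11001 = 01100
  pos 9: 11000 XOR 11001 = 00001
Remainder = 1100 (nonzero — an error is detected).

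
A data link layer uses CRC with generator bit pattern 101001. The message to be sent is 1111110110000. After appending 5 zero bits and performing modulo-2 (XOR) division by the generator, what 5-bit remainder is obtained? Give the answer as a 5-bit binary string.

10100

Append 5 zeros: 111111011000000000. Divide by 101001 (XOR where the leading bit is 1):
  pos 0: 111111 XOR 101001 = 010110
  pos 1: 101100 XOR 101001 = 000101
  pos 4: 101110 XOR 101001 = 000111
  pos 7: 111000 XOR 101001 = 010001
  pos 8: 100010 XOR 101001 = 001011
  pos 10: 101100 XOR 101001 = 000101
Remainder (last 5 bits) = 10100. This is the CRC / FCS.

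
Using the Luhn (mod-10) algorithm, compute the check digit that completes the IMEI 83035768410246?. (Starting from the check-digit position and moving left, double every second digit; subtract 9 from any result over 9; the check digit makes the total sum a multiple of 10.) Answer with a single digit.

Partial digits right→left: 6 4 2 0 1 4 8 6 7 5 3 0 3 8
Double every second digit counting from the check-digit position (so the 1st, 3rd, 5th, ... of the partial from the right).
  doubled (with −9 where >9): 3 4 2 7 5 6 6 → sum 33
  kept as-is: 4 0 4 6 5 0 8 → sum 27
Total = 33 + 27 = 60.
Check digit = (10 − (60 mod 10)) mod 10 = 0.

0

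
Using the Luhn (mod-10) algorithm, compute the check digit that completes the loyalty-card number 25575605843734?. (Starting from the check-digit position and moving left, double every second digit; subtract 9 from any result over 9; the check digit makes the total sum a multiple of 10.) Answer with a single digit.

Partial digits right→left: 4 3 7 3 4 8 5 0 6 5 7 5 5 2
Double every second digit counting from the check-digit position (so the 1st, 3rd, 5th, ... of the partial from the right).
  doubled (with −9 where >9): 8 5 8 1 3 5 1 → sum 31
  kept as-is: 3 3 8 0 5 5 2 → sum 26
Total = 31 + 26 = 57.
Check digit = (10 − (57 mod 10)) mod 10 = 3.

3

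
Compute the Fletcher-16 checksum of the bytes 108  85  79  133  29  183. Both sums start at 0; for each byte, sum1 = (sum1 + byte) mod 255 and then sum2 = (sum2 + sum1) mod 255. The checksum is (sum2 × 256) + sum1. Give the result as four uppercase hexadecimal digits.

F46B

Running sums (mod 255):
  after byte 0 (108): sum1=108, sum2=108
  after byte 1 (85): sum1=193, sum2=46
  after byte 2 (79): sum1=17, sum2=63
  after byte 3 (133): sum1=150, sum2=213
  after byte 4 (29): sum1=179, sum2=137
  after byte 5 (183): sum1=107, sum2=244
Checksum = sum2·256 + sum1 = 244·256 + 107 = 62571 = 0xF46B.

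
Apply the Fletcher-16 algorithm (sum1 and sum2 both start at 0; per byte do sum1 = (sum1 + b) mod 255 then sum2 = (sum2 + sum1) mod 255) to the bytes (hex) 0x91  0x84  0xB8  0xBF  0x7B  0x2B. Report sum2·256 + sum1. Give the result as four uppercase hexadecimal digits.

4435

Running sums (mod 255):
  after byte 0 (0x91): sum1=145, sum2=145
  after byte 1 (0x84): sum1=22, sum2=167
  after byte 2 (0xB8): sum1=206, sum2=118
  after byte 3 (0xBF): sum1=142, sum2=5
  after byte 4 (0x7B): sum1=10, sum2=15
  after byte 5 (0x2B): sum1=53, sum2=68
Checksum = sum2·256 + sum1 = 68·256 + 53 = 17461 = 0x4435.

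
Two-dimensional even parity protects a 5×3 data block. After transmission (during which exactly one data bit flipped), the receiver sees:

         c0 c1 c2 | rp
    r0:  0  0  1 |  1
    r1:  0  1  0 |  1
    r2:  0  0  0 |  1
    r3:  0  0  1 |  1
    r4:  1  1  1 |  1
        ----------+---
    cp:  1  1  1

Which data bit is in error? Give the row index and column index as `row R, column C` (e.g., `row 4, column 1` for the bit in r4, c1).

row 2, column 1

Recompute each row's even parity and compare to rp:
  r0: data parity 1, sent rp 1 → ok
  r1: data parity 1, sent rp 1 → ok
  r2: data parity 0, sent rp 1 → mismatch
  r3: data parity 1, sent rp 1 → ok
  r4: data parity 1, sent rp 1 → ok
Recompute each column's even parity and compare to cp:
  c0: data parity 1, sent cp 1 → ok
  c1: data parity 0, sent cp 1 → mismatch
  c2: data parity 1, sent cp 1 → ok
Exactly one row (r2) and one column (c1) fail → the flipped bit is at their intersection.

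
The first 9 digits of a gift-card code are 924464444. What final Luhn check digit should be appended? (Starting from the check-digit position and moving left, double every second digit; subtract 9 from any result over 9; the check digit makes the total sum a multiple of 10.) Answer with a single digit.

Partial digits right→left: 4 4 4 4 6 4 4 2 9
Double every second digit counting from the check-digit position (so the 1st, 3rd, 5th, ... of the partial from the right).
  doubled (with −9 where >9): 8 8 3 8 9 → sum 36
  kept as-is: 4 4 4 2 → sum 14
Total = 36 + 14 = 50.
Check digit = (10 − (50 mod 10)) mod 10 = 0.

0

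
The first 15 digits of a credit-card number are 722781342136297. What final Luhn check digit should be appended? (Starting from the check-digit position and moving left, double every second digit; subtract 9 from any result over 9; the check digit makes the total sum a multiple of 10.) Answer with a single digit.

9

Partial digits right→left: 7 9 2 6 3 1 2 4 3 1 8 7 2 2 7
Double every second digit counting from the check-digit position (so the 1st, 3rd, 5th, ... of the partial from the right).
  doubled (with −9 where >9): 5 4 6 4 6 7 4 5 → sum 41
  kept as-is: 9 6 1 4 1 7 2 → sum 30
Total = 41 + 30 = 71.
Check digit = (10 − (71 mod 10)) mod 10 = 9.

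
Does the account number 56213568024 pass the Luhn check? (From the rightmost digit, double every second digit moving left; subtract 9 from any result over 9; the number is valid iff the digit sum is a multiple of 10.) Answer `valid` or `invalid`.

From the right, keep odd positions and double even positions (subtract 9 from any doubled value over 9):
  doubled (positions 2,4,...): 4 7 1 2 3 → sum 17
  kept (positions 1,3,...): 4 0 6 3 2 5 → sum 20
Total = 37.
37 mod 10 = 7, so the number is invalid.

invalid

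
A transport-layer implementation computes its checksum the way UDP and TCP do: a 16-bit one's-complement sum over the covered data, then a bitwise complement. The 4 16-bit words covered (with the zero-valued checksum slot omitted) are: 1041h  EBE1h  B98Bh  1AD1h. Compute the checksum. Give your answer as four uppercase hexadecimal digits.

One's-complement addition (fold any carry out of bit 15 back into bit 0):
  0x1041 + 0xEBE1 = 0x0FC22
  0xFC22 + 0xB98B = 0x1B5AD → wrap carry → 0xB5AE
  0xB5AE + 0x1AD1 = 0x0D07F
One's-complement sum = 0xD07F.
Checksum = ~0xD07F & 0xFFFF = 0x2F80.

2F80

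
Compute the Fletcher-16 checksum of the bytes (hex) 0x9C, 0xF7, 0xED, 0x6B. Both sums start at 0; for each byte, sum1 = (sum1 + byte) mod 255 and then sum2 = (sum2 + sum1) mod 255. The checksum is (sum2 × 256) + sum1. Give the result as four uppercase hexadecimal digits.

A1ED

Running sums (mod 255):
  after byte 0 (0x9C): sum1=156, sum2=156
  after byte 1 (0xF7): sum1=148, sum2=49
  after byte 2 (0xED): sum1=130, sum2=179
  after byte 3 (0x6B): sum1=237, sum2=161
Checksum = sum2·256 + sum1 = 161·256 + 237 = 41453 = 0xA1ED.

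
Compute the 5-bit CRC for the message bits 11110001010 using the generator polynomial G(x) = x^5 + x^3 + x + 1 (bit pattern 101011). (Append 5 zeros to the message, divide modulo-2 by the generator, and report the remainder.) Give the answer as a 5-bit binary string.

01001

Append 5 zeros: 1111000101000000. Divide by 101011 (XOR where the leading bit is 1):
  pos 0: 111100 XOR 101011 = 010111
  pos 1: 101110 XOR 101011 = 000101
  pos 4: 101101 XOR 101011 = 000110
  pos 7: 110000 XOR 101011 = 011011
  pos 8: 110110 XOR 101011 = 011101
  pos 9: 111010 XOR 101011 = 010001
  pos 10: 100010 XOR 101011 = 001001
Remainder (last 5 bits) = 01001. This is the CRC / FCS.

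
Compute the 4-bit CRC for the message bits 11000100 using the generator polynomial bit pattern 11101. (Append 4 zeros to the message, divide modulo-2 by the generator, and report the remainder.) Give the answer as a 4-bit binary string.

1011

Append 4 zeros: 110001000000. Divide by 11101 (XOR where the leading bit is 1):
  pos 0: 11000 XOR 11101 = 00101
  pos 2: 10110 XOR 11101 = 01011
  pos 3: 10110 XOR 11101 = 01011
  pos 4: 10110 XOR 11101 = 01011
  pos 5: 10110 XOR 11101 = 01011
  pos 6: 10110 XOR 11101 = 01011
  pos 7: 10110 XOR 11101 = 01011
Remainder (last 4 bits) = 1011. This is the CRC / FCS.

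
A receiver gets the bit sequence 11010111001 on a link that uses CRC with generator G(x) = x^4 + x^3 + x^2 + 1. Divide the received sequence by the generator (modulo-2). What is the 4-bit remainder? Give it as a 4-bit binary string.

Modulo-2 division of 11010111001 by 11101:
  pos 0: 11010 XOR 11101 = 00111
  pos 2: 11111 XOR 11101 = 00010
  pos 5: 10100 XOR 11101 = 01001
  pos 6: 10011 XOR 11101 = 01110
Remainder = 1110 (nonzero — an error is detected).

1110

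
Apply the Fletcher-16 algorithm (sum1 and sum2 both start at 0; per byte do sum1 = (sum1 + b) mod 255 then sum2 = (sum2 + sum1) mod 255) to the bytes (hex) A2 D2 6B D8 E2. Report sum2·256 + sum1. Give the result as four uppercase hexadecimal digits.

4F9C

Running sums (mod 255):
  after byte 0 (A2): sum1=162, sum2=162
  after byte 1 (D2): sum1=117, sum2=24
  after byte 2 (6B): sum1=224, sum2=248
  after byte 3 (D8): sum1=185, sum2=178
  after byte 4 (E2): sum1=156, sum2=79
Checksum = sum2·256 + sum1 = 79·256 + 156 = 20380 = 0x4F9C.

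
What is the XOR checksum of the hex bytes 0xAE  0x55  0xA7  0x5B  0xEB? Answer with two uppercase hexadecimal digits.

EC

XOR the bytes together:
  start with 0xAE
  0xAE ⊕ 0x55 = 0xFB
  0xFB ⊕ 0xA7 = 0x5C
  0x5C ⊕ 0x5B = 0x07
  0x07 ⊕ 0xEB = 0xEC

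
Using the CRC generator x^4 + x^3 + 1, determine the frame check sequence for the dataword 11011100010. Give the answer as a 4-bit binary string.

Append 4 zeros: 110111000100000. Divide by 11001 (XOR where the leading bit is 1):
  pos 0: 11011 XOR 11001 = 00010
  pos 3: 10100 XOR 11001 = 01101
  pos 4: 11010 XOR 11001 = 00011
  pos 7: 11100 XOR 11001 = 00101
  pos 9: 10100 XOR 11001 = 01101
  pos 10: 11010 XOR 11001 = 00011
Remainder (last 4 bits) = 0011. This is the CRC / FCS.

0011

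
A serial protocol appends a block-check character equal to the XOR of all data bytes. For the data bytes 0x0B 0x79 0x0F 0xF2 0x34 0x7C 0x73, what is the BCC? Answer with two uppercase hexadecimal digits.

XOR the bytes together:
  start with 0x0B
  0x0B ⊕ 0x79 = 0x72
  0x72 ⊕ 0x0F = 0x7D
  0x7D ⊕ 0xF2 = 0x8F
  0x8F ⊕ 0x34 = 0xBB
  0xBB ⊕ 0x7C = 0xC7
  0xC7 ⊕ 0x73 = 0xB4

B4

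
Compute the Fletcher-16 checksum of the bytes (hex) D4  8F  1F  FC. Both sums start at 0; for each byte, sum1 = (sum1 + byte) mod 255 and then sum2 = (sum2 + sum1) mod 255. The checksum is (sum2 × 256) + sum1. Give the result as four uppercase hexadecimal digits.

Running sums (mod 255):
  after byte 0 (D4): sum1=212, sum2=212
  after byte 1 (8F): sum1=100, sum2=57
  after byte 2 (1F): sum1=131, sum2=188
  after byte 3 (FC): sum1=128, sum2=61
Checksum = sum2·256 + sum1 = 61·256 + 128 = 15744 = 0x3D80.

3D80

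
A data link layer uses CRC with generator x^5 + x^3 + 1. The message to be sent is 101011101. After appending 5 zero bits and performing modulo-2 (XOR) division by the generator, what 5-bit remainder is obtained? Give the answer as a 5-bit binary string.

Append 5 zeros: 10101110100000. Divide by 101001 (XOR where the leading bit is 1):
  pos 0: 101011 XOR 101001 = 000010
  pos 4: 101010 XOR 101001 = 000011
  pos 8: 110000 XOR 101001 = 011001
Remainder (last 5 bits) = 11001. This is the CRC / FCS.

11001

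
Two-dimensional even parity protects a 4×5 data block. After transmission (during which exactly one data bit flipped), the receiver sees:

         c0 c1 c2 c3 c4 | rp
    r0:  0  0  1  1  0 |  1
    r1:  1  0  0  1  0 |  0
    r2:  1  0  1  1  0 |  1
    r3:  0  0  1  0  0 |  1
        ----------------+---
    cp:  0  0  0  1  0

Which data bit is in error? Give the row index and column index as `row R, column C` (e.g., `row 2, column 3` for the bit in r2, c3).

Recompute each row's even parity and compare to rp:
  r0: data parity 0, sent rp 1 → mismatch
  r1: data parity 0, sent rp 0 → ok
  r2: data parity 1, sent rp 1 → ok
  r3: data parity 1, sent rp 1 → ok
Recompute each column's even parity and compare to cp:
  c0: data parity 0, sent cp 0 → ok
  c1: data parity 0, sent cp 0 → ok
  c2: data parity 1, sent cp 0 → mismatch
  c3: data parity 1, sent cp 1 → ok
  c4: data parity 0, sent cp 0 → ok
Exactly one row (r0) and one column (c2) fail → the flipped bit is at their intersection.

row 0, column 2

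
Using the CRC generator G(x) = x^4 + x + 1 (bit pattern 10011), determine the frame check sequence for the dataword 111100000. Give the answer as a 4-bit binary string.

Append 4 zeros: 1111000000000. Divide by 10011 (XOR where the leading bit is 1):
  pos 0: 11110 XOR 10011 = 01101
  pos 1: 11010 XOR 10011 = 01001
  pos 2: 10010 XOR 10011 = 00001
  pos 6: 10000 XOR 10011 = 00011
Remainder (last 4 bits) = 1100. This is the CRC / FCS.

1100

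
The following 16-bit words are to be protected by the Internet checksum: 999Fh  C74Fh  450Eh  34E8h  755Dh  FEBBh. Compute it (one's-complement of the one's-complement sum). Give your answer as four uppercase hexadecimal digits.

One's-complement addition (fold any carry out of bit 15 back into bit 0):
  0x999F + 0xC74F = 0x160EE → wrap carry → 0x60EF
  0x60EF + 0x450E = 0x0A5FD
  0xA5FD + 0x34E8 = 0x0DAE5
  0xDAE5 + 0x755D = 0x15042 → wrap carry → 0x5043
  0x5043 + 0xFEBB = 0x14EFE → wrap carry → 0x4EFF
One's-complement sum = 0x4EFF.
Checksum = ~0x4EFF & 0xFFFF = 0xB100.

B100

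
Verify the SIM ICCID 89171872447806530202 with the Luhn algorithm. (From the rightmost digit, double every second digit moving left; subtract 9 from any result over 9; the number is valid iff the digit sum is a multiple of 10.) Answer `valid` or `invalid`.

invalid

From the right, keep odd positions and double even positions (subtract 9 from any doubled value over 9):
  doubled (positions 2,4,...): 0 0 1 0 5 8 5 2 2 7 → sum 30
  kept (positions 1,3,...): 2 2 3 6 8 4 2 8 7 9 → sum 51
Total = 81.
81 mod 10 = 1, so the number is invalid.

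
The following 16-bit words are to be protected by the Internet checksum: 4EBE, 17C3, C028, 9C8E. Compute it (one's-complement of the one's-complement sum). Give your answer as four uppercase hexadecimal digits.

One's-complement addition (fold any carry out of bit 15 back into bit 0):
  0x4EBE + 0x17C3 = 0x06681
  0x6681 + 0xC028 = 0x126A9 → wrap carry → 0x26AA
  0x26AA + 0x9C8E = 0x0C338
One's-complement sum = 0xC338.
Checksum = ~0xC338 & 0xFFFF = 0x3CC7.

3CC7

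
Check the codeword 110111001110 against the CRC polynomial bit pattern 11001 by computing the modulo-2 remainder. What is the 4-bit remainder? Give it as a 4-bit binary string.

Modulo-2 division of 110111001110 by 11001:
  pos 0: 11011 XOR 11001 = 00010
  pos 3: 10100 XOR 11001 = 01101
  pos 4: 11011 XOR 11001 = 00010
  pos 7: 10110 XOR 11001 = 01111
Remainder = 1111 (nonzero — an error is detected).

1111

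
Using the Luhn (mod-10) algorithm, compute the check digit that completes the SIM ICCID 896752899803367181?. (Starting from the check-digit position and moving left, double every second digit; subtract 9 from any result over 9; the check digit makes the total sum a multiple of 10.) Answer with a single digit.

9

Partial digits right→left: 1 8 1 7 6 3 3 0 8 9 9 8 2 5 7 6 9 8
Double every second digit counting from the check-digit position (so the 1st, 3rd, 5th, ... of the partial from the right).
  doubled (with −9 where >9): 2 2 3 6 7 9 4 5 9 → sum 47
  kept as-is: 8 7 3 0 9 8 5 6 8 → sum 54
Total = 47 + 54 = 101.
Check digit = (10 − (101 mod 10)) mod 10 = 9.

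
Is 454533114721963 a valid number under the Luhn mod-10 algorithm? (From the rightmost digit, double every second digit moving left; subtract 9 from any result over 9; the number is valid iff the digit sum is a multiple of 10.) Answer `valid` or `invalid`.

valid

From the right, keep odd positions and double even positions (subtract 9 from any doubled value over 9):
  doubled (positions 2,4,...): 3 2 5 2 6 1 1 → sum 20
  kept (positions 1,3,...): 3 9 2 4 1 3 4 4 → sum 30
Total = 50.
50 mod 10 = 0, so the number is valid.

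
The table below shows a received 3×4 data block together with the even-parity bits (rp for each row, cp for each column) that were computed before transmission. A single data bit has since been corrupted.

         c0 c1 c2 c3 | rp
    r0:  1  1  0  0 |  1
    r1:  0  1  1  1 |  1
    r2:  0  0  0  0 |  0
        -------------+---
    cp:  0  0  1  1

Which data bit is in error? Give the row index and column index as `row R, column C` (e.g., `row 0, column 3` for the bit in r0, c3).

row 0, column 0

Recompute each row's even parity and compare to rp:
  r0: data parity 0, sent rp 1 → mismatch
  r1: data parity 1, sent rp 1 → ok
  r2: data parity 0, sent rp 0 → ok
Recompute each column's even parity and compare to cp:
  c0: data parity 1, sent cp 0 → mismatch
  c1: data parity 0, sent cp 0 → ok
  c2: data parity 1, sent cp 1 → ok
  c3: data parity 1, sent cp 1 → ok
Exactly one row (r0) and one column (c0) fail → the flipped bit is at their intersection.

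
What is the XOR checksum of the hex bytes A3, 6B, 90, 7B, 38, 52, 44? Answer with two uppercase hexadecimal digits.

XOR the bytes together:
  start with 0xA3
  0xA3 ⊕ 0x6B = 0xC8
  0xC8 ⊕ 0x90 = 0x58
  0x58 ⊕ 0x7B = 0x23
  0x23 ⊕ 0x38 = 0x1B
  0x1B ⊕ 0x52 = 0x49
  0x49 ⊕ 0x44 = 0x0D

0D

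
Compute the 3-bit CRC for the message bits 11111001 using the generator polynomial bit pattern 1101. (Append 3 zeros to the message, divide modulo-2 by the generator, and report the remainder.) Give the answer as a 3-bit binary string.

001

Append 3 zeros: 11111001000. Divide by 1101 (XOR where the leading bit is 1):
  pos 0: 1111 XOR 1101 = 0010
  pos 2: 1010 XOR 1101 = 0111
  pos 3: 1110 XOR 1101 = 0011
  pos 5: 1110 XOR 1101 = 0011
  pos 7: 1100 XOR 1101 = 0001
Remainder (last 3 bits) = 001. This is the CRC / FCS.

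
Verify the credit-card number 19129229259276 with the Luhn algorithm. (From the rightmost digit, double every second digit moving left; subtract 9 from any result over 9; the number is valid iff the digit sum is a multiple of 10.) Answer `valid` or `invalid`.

From the right, keep odd positions and double even positions (subtract 9 from any doubled value over 9):
  doubled (positions 2,4,...): 5 9 4 4 9 2 2 → sum 35
  kept (positions 1,3,...): 6 2 5 9 2 2 9 → sum 35
Total = 70.
70 mod 10 = 0, so the number is valid.

valid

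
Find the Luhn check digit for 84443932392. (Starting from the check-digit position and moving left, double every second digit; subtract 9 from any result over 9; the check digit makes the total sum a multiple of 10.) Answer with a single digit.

Partial digits right→left: 2 9 3 2 3 9 3 4 4 4 8
Double every second digit counting from the check-digit position (so the 1st, 3rd, 5th, ... of the partial from the right).
  doubled (with −9 where >9): 4 6 6 6 8 7 → sum 37
  kept as-is: 9 2 9 4 4 → sum 28
Total = 37 + 28 = 65.
Check digit = (10 − (65 mod 10)) mod 10 = 5.

5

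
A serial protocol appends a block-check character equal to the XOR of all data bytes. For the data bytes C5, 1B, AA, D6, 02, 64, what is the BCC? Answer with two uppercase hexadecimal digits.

XOR the bytes together:
  start with 0xC5
  0xC5 ⊕ 0x1B = 0xDE
  0xDE ⊕ 0xAA = 0x74
  0x74 ⊕ 0xD6 = 0xA2
  0xA2 ⊕ 0x02 = 0xA0
  0xA0 ⊕ 0x64 = 0xC4

C4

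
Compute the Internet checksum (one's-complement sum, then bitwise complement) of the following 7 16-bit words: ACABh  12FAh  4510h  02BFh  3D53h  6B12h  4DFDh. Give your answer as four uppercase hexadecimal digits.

0228

One's-complement addition (fold any carry out of bit 15 back into bit 0):
  0xACAB + 0x12FA = 0x0BFA5
  0xBFA5 + 0x4510 = 0x104B5 → wrap carry → 0x04B6
  0x04B6 + 0x02BF = 0x00775
  0x0775 + 0x3D53 = 0x044C8
  0x44C8 + 0x6B12 = 0x0AFDA
  0xAFDA + 0x4DFD = 0x0FDD7
One's-complement sum = 0xFDD7.
Checksum = ~0xFDD7 & 0xFFFF = 0x0228.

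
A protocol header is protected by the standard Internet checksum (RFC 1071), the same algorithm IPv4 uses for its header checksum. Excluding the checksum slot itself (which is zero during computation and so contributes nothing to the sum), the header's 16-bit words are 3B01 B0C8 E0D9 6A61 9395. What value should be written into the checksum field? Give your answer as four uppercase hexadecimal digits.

One's-complement addition (fold any carry out of bit 15 back into bit 0):
  0x3B01 + 0xB0C8 = 0x0EBC9
  0xEBC9 + 0xE0D9 = 0x1CCA2 → wrap carry → 0xCCA3
  0xCCA3 + 0x6A61 = 0x13704 → wrap carry → 0x3705
  0x3705 + 0x9395 = 0x0CA9A
One's-complement sum = 0xCA9A.
Checksum = ~0xCA9A & 0xFFFF = 0x3565.

3565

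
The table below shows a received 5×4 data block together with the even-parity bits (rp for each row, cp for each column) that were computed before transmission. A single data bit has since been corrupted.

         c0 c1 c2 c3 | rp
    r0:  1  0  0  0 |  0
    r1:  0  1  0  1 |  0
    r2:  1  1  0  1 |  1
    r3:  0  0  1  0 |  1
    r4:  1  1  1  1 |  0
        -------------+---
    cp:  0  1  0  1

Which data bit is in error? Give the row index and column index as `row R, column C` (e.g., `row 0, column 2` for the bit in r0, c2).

Recompute each row's even parity and compare to rp:
  r0: data parity 1, sent rp 0 → mismatch
  r1: data parity 0, sent rp 0 → ok
  r2: data parity 1, sent rp 1 → ok
  r3: data parity 1, sent rp 1 → ok
  r4: data parity 0, sent rp 0 → ok
Recompute each column's even parity and compare to cp:
  c0: data parity 1, sent cp 0 → mismatch
  c1: data parity 1, sent cp 1 → ok
  c2: data parity 0, sent cp 0 → ok
  c3: data parity 1, sent cp 1 → ok
Exactly one row (r0) and one column (c0) fail → the flipped bit is at their intersection.

row 0, column 0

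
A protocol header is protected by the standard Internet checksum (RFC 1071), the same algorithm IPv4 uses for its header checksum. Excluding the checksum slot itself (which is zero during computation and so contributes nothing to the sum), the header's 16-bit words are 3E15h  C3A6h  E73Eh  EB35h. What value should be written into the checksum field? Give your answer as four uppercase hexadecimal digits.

One's-complement addition (fold any carry out of bit 15 back into bit 0):
  0x3E15 + 0xC3A6 = 0x101BB → wrap carry → 0x01BC
  0x01BC + 0xE73E = 0x0E8FA
  0xE8FA + 0xEB35 = 0x1D42F → wrap carry → 0xD430
One's-complement sum = 0xD430.
Checksum = ~0xD430 & 0xFFFF = 0x2BCF.

2BCF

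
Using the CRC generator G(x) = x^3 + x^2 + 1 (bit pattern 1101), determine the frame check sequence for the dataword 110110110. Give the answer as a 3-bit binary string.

101

Append 3 zeros: 110110110000. Divide by 1101 (XOR where the leading bit is 1):
  pos 0: 1101 XOR 1101 = 0000
  pos 4: 1011 XOR 1101 = 0110
  pos 5: 1100 XOR 1101 = 0001
  pos 8: 1000 XOR 1101 = 0101
Remainder (last 3 bits) = 101. This is the CRC / FCS.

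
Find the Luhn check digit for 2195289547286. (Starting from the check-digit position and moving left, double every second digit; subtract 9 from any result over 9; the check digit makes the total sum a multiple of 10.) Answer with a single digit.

Partial digits right→left: 6 8 2 7 4 5 9 8 2 5 9 1 2
Double every second digit counting from the check-digit position (so the 1st, 3rd, 5th, ... of the partial from the right).
  doubled (with −9 where >9): 3 4 8 9 4 9 4 → sum 41
  kept as-is: 8 7 5 8 5 1 → sum 34
Total = 41 + 34 = 75.
Check digit = (10 − (75 mod 10)) mod 10 = 5.

5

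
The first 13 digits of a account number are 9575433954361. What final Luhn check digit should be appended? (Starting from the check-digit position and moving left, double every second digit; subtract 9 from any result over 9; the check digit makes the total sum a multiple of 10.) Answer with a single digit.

1

Partial digits right→left: 1 6 3 4 5 9 3 3 4 5 7 5 9
Double every second digit counting from the check-digit position (so the 1st, 3rd, 5th, ... of the partial from the right).
  doubled (with −9 where >9): 2 6 1 6 8 5 9 → sum 37
  kept as-is: 6 4 9 3 5 5 → sum 32
Total = 37 + 32 = 69.
Check digit = (10 − (69 mod 10)) mod 10 = 1.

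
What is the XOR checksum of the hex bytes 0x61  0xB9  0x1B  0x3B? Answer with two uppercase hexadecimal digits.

XOR the bytes together:
  start with 0x61
  0x61 ⊕ 0xB9 = 0xD8
  0xD8 ⊕ 0x1B = 0xC3
  0xC3 ⊕ 0x3B = 0xF8

F8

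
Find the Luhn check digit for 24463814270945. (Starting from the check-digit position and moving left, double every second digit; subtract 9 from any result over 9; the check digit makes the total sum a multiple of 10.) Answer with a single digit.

3

Partial digits right→left: 5 4 9 0 7 2 4 1 8 3 6 4 4 2
Double every second digit counting from the check-digit position (so the 1st, 3rd, 5th, ... of the partial from the right).
  doubled (with −9 where >9): 1 9 5 8 7 3 8 → sum 41
  kept as-is: 4 0 2 1 3 4 2 → sum 16
Total = 41 + 16 = 57.
Check digit = (10 − (57 mod 10)) mod 10 = 3.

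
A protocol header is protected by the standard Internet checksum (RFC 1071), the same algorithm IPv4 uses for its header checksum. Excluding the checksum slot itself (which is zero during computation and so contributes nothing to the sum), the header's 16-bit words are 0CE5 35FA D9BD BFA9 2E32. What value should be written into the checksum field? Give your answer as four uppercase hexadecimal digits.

One's-complement addition (fold any carry out of bit 15 back into bit 0):
  0x0CE5 + 0x35FA = 0x042DF
  0x42DF + 0xD9BD = 0x11C9C → wrap carry → 0x1C9D
  0x1C9D + 0xBFA9 = 0x0DC46
  0xDC46 + 0x2E32 = 0x10A78 → wrap carry → 0x0A79
One's-complement sum = 0x0A79.
Checksum = ~0x0A79 & 0xFFFF = 0xF586.

F586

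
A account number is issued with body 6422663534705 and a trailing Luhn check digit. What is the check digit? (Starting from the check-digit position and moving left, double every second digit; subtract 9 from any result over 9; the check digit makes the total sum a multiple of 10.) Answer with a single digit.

1

Partial digits right→left: 5 0 7 4 3 5 3 6 6 2 2 4 6
Double every second digit counting from the check-digit position (so the 1st, 3rd, 5th, ... of the partial from the right).
  doubled (with −9 where >9): 1 5 6 6 3 4 3 → sum 28
  kept as-is: 0 4 5 6 2 4 → sum 21
Total = 28 + 21 = 49.
Check digit = (10 − (49 mod 10)) mod 10 = 1.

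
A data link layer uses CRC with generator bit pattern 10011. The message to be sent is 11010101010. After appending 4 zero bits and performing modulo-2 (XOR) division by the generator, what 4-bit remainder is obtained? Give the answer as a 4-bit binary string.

Append 4 zeros: 110101010100000. Divide by 10011 (XOR where the leading bit is 1):
  pos 0: 11010 XOR 10011 = 01001
  pos 1: 10011 XOR 10011 = 00000
  pos 7: 10100 XOR 10011 = 00111
  pos 9: 11100 XOR 10011 = 01111
  pos 10: 11110 XOR 10011 = 01101
Remainder (last 4 bits) = 1101. This is the CRC / FCS.

1101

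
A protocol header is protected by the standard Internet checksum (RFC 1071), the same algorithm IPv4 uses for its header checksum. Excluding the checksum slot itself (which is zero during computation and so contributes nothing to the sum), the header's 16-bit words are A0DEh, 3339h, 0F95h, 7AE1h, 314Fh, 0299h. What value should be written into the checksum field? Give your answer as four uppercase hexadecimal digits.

6D89

One's-complement addition (fold any carry out of bit 15 back into bit 0):
  0xA0DE + 0x3339 = 0x0D417
  0xD417 + 0x0F95 = 0x0E3AC
  0xE3AC + 0x7AE1 = 0x15E8D → wrap carry → 0x5E8E
  0x5E8E + 0x314F = 0x08FDD
  0x8FDD + 0x0299 = 0x09276
One's-complement sum = 0x9276.
Checksum = ~0x9276 & 0xFFFF = 0x6D89.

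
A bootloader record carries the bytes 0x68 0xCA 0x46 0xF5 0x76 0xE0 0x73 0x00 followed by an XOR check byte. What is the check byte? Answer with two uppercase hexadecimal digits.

XOR the bytes together:
  start with 0x68
  0x68 ⊕ 0xCA = 0xA2
  0xA2 ⊕ 0x46 = 0xE4
  0xE4 ⊕ 0xF5 = 0x11
  0x11 ⊕ 0x76 = 0x67
  0x67 ⊕ 0xE0 = 0x87
  0x87 ⊕ 0x73 = 0xF4
  0xF4 ⊕ 0x00 = 0xF4

F4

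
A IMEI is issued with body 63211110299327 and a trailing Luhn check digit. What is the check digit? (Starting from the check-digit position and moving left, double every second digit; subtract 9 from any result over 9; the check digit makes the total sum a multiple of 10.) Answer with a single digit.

Partial digits right→left: 7 2 3 9 9 2 0 1 1 1 1 2 3 6
Double every second digit counting from the check-digit position (so the 1st, 3rd, 5th, ... of the partial from the right).
  doubled (with −9 where >9): 5 6 9 0 2 2 6 → sum 30
  kept as-is: 2 9 2 1 1 2 6 → sum 23
Total = 30 + 23 = 53.
Check digit = (10 − (53 mod 10)) mod 10 = 7.

7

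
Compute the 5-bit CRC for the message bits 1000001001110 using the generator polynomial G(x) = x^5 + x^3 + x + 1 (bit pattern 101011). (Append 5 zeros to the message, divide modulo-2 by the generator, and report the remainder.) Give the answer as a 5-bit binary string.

Append 5 zeros: 100000100111000000. Divide by 101011 (XOR where the leading bit is 1):
  pos 0: 100000 XOR 101011 = 001011
  pos 2: 101110 XOR 101011 = 000101
  pos 5: 101011 XOR 101011 = 000000
  pos 11: 100000 XOR 101011 = 001011
Remainder (last 5 bits) = 10110. This is the CRC / FCS.

10110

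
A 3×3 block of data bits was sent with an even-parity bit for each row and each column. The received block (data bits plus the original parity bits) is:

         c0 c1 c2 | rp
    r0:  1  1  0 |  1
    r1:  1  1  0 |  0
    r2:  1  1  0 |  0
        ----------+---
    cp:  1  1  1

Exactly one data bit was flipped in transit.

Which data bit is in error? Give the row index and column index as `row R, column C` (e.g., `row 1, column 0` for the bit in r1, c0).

Recompute each row's even parity and compare to rp:
  r0: data parity 0, sent rp 1 → mismatch
  r1: data parity 0, sent rp 0 → ok
  r2: data parity 0, sent rp 0 → ok
Recompute each column's even parity and compare to cp:
  c0: data parity 1, sent cp 1 → ok
  c1: data parity 1, sent cp 1 → ok
  c2: data parity 0, sent cp 1 → mismatch
Exactly one row (r0) and one column (c2) fail → the flipped bit is at their intersection.

row 0, column 2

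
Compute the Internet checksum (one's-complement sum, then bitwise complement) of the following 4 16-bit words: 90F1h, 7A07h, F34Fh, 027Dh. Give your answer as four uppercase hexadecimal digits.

One's-complement addition (fold any carry out of bit 15 back into bit 0):
  0x90F1 + 0x7A07 = 0x10AF8 → wrap carry → 0x0AF9
  0x0AF9 + 0xF34F = 0x0FE48
  0xFE48 + 0x027D = 0x100C5 → wrap carry → 0x00C6
One's-complement sum = 0x00C6.
Checksum = ~0x00C6 & 0xFFFF = 0xFF39.

FF39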